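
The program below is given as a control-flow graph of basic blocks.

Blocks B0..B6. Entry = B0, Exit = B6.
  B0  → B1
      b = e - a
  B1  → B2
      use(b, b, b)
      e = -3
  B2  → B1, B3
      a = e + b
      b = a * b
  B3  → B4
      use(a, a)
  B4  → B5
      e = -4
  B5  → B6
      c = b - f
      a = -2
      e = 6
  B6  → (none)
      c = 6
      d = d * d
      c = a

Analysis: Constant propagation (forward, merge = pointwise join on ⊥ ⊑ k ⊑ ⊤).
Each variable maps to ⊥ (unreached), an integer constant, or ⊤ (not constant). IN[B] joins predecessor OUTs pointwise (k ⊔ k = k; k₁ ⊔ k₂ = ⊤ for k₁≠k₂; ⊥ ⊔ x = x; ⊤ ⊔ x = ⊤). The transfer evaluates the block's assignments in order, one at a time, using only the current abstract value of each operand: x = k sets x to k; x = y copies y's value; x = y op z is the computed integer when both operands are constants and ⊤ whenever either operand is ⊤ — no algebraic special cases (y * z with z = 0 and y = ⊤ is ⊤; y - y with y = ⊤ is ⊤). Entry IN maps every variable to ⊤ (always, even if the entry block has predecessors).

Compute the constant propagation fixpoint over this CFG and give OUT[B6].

Answer: {a: -2, b: ⊤, c: -2, d: ⊤, e: 6, f: ⊤}

Trace:
Fixpoint table:
  B0:   IN=(all ⊤)   OUT=(all ⊤)
  B1:   IN=(all ⊤)   OUT={e:-3; rest ⊤}
  B2:   IN={e:-3; rest ⊤}   OUT={e:-3; rest ⊤}
  B3:   IN={e:-3; rest ⊤}   OUT={e:-3; rest ⊤}
  B4:   IN={e:-3; rest ⊤}   OUT={e:-4; rest ⊤}
  B5:   IN={e:-4; rest ⊤}   OUT={a:-2, e:6; rest ⊤}
  B6:   IN={a:-2, e:6; rest ⊤}   OUT={a:-2, c:-2, e:6; rest ⊤}

Merge at B6: IN[B6] = OUT[B5] = {a: -2, b: ⊤, c: ⊤, d: ⊤, e: 6, f: ⊤}
Applying B6's transfer function to that IN value gives OUT[B6] (row B6 above).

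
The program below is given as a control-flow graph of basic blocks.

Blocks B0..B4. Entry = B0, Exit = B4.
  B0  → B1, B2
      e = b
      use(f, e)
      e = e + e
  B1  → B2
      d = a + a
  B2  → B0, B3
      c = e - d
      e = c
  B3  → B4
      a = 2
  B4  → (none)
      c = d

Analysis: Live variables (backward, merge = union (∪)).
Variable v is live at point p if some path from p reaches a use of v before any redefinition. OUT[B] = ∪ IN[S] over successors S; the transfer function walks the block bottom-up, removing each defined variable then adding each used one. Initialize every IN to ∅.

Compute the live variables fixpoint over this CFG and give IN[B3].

Answer: {d}

Derivation:
Converged values:
  B0:  IN={a, b, d, f}  OUT={a, b, d, e, f}
  B1:  IN={a, b, e, f}  OUT={a, b, d, e, f}
  B2:  IN={a, b, d, e, f}  OUT={a, b, d, f}
  B3:  IN={d}  OUT={d}
  B4:  IN={d}  OUT={}

Merge at B3: OUT[B3] = IN[B4] = {d}
Applying B3's transfer function to that OUT value gives IN[B3] (row B3 above).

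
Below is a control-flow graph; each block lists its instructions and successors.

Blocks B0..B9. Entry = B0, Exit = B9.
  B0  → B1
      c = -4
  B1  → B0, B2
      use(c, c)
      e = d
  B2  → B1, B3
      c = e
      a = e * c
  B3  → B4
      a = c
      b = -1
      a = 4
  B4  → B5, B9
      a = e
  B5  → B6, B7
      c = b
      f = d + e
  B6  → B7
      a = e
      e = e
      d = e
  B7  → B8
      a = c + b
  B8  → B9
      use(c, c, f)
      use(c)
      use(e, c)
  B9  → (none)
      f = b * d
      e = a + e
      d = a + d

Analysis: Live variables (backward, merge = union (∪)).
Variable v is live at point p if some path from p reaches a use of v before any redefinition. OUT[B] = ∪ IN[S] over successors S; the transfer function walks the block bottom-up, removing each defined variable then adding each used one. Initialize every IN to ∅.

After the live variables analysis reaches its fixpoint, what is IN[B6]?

Converged values:
  B0:  IN={d}  OUT={c, d}
  B1:  IN={c, d}  OUT={d, e}
  B2:  IN={d, e}  OUT={c, d, e}
  B3:  IN={c, d, e}  OUT={b, d, e}
  B4:  IN={b, d, e}  OUT={a, b, d, e}
  B5:  IN={b, d, e}  OUT={b, c, d, e, f}
  B6:  IN={b, c, e, f}  OUT={b, c, d, e, f}
  B7:  IN={b, c, d, e, f}  OUT={a, b, c, d, e, f}
  B8:  IN={a, b, c, d, e, f}  OUT={a, b, d, e}
  B9:  IN={a, b, d, e}  OUT={}

Merge at B6: OUT[B6] = IN[B7] = {b, c, d, e, f}
Applying B6's transfer function to that OUT value gives IN[B6] (row B6 above).

Answer: {b, c, e, f}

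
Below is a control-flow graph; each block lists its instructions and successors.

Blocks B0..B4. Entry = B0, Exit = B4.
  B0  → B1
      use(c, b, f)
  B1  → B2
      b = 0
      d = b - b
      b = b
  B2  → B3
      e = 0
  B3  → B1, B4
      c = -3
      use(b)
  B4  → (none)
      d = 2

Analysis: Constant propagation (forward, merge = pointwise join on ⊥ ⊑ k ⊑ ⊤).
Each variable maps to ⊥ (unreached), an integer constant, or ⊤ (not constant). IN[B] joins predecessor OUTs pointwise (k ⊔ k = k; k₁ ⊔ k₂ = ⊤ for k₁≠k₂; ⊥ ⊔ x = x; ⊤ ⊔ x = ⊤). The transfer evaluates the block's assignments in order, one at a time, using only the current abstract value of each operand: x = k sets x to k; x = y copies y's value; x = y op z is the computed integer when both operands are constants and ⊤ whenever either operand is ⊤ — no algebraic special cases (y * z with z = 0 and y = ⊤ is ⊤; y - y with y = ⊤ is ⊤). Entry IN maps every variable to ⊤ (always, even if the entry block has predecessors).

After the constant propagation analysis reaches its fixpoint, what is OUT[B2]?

Answer: {a: ⊤, b: 0, c: ⊤, d: 0, e: 0, f: ⊤}

Trace:
Fixpoint table:
  B0: | IN=(all ⊤) | OUT=(all ⊤)
  B1: | IN=(all ⊤) | OUT={b:0, d:0; rest ⊤}
  B2: | IN={b:0, d:0; rest ⊤} | OUT={b:0, d:0, e:0; rest ⊤}
  B3: | IN={b:0, d:0, e:0; rest ⊤} | OUT={b:0, c:-3, d:0, e:0; rest ⊤}
  B4: | IN={b:0, c:-3, d:0, e:0; rest ⊤} | OUT={b:0, c:-3, d:2, e:0; rest ⊤}

Merge at B2: IN[B2] = OUT[B1] = {a: ⊤, b: 0, c: ⊤, d: 0, e: ⊤, f: ⊤}
Applying B2's transfer function to that IN value gives OUT[B2] (row B2 above).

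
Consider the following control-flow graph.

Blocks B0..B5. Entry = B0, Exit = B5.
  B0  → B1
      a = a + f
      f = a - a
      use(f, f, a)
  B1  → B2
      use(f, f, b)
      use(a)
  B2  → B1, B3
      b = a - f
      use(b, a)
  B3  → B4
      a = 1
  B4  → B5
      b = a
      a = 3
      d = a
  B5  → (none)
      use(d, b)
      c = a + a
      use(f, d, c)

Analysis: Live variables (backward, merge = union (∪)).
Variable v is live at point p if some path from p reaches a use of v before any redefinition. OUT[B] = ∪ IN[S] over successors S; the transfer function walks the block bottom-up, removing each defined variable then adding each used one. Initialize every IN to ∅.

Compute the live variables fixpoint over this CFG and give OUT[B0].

Fixpoint table:
  B0: | IN={a, b, f} | OUT={a, b, f}
  B1: | IN={a, b, f} | OUT={a, f}
  B2: | IN={a, f} | OUT={a, b, f}
  B3: | IN={f} | OUT={a, f}
  B4: | IN={a, f} | OUT={a, b, d, f}
  B5: | IN={a, b, d, f} | OUT={}

Merge at B0: OUT[B0] = IN[B1] = {a, b, f}

Answer: {a, b, f}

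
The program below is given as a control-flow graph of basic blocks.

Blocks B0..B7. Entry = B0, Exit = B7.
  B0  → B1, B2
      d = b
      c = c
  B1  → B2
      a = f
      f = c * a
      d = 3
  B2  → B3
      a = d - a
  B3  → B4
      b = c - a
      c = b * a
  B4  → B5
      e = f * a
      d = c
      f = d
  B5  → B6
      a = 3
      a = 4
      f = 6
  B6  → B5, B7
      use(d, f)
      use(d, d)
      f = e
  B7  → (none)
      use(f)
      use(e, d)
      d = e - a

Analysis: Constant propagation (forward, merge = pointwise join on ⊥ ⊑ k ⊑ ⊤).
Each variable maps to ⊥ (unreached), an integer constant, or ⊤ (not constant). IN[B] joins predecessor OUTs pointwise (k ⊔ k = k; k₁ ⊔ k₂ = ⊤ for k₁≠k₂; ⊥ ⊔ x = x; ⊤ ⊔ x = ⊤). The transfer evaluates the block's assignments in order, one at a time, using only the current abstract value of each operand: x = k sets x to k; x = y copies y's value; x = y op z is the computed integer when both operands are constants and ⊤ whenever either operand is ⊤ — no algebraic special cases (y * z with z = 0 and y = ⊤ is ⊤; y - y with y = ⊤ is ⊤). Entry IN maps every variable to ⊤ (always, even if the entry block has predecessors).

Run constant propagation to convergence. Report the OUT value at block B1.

Per-block solution:
  B0: | IN=(all ⊤) | OUT=(all ⊤)
  B1: | IN=(all ⊤) | OUT={d:3; rest ⊤}
  B2: | IN=(all ⊤) | OUT=(all ⊤)
  B3: | IN=(all ⊤) | OUT=(all ⊤)
  B4: | IN=(all ⊤) | OUT=(all ⊤)
  B5: | IN=(all ⊤) | OUT={a:4, f:6; rest ⊤}
  B6: | IN={a:4, f:6; rest ⊤} | OUT={a:4; rest ⊤}
  B7: | IN={a:4; rest ⊤} | OUT={a:4; rest ⊤}

Merge at B1: IN[B1] = OUT[B0] = {a: ⊤, b: ⊤, c: ⊤, d: ⊤, e: ⊤, f: ⊤}
Applying B1's transfer function to that IN value gives OUT[B1] (row B1 above).

Answer: {a: ⊤, b: ⊤, c: ⊤, d: 3, e: ⊤, f: ⊤}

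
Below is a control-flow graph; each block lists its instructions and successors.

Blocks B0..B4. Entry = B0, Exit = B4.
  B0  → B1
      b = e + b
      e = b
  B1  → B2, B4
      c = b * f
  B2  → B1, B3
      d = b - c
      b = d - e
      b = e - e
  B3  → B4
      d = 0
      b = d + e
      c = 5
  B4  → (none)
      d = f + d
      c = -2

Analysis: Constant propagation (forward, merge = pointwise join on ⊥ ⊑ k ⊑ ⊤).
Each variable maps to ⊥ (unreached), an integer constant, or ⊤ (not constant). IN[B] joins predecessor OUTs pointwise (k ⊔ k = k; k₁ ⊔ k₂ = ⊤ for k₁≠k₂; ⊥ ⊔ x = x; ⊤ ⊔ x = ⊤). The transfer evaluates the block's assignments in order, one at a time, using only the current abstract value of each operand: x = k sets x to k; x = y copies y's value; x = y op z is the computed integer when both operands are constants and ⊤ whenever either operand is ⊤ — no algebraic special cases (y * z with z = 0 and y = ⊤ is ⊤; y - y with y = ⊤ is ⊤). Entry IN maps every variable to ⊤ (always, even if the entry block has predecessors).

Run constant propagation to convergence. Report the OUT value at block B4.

Answer: {a: ⊤, b: ⊤, c: -2, d: ⊤, e: ⊤, f: ⊤}

Trace:
Converged values:
  B0:   IN=(all ⊤)   OUT=(all ⊤)
  B1:   IN=(all ⊤)   OUT=(all ⊤)
  B2:   IN=(all ⊤)   OUT=(all ⊤)
  B3:   IN=(all ⊤)   OUT={c:5, d:0; rest ⊤}
  B4:   IN=(all ⊤)   OUT={c:-2; rest ⊤}

Merge at B4: IN[B4] = OUT[B1] ⊔ OUT[B3] = {a: ⊤, b: ⊤, c: ⊤, d: ⊤, e: ⊤, f: ⊤}
Applying B4's transfer function to that IN value gives OUT[B4] (row B4 above).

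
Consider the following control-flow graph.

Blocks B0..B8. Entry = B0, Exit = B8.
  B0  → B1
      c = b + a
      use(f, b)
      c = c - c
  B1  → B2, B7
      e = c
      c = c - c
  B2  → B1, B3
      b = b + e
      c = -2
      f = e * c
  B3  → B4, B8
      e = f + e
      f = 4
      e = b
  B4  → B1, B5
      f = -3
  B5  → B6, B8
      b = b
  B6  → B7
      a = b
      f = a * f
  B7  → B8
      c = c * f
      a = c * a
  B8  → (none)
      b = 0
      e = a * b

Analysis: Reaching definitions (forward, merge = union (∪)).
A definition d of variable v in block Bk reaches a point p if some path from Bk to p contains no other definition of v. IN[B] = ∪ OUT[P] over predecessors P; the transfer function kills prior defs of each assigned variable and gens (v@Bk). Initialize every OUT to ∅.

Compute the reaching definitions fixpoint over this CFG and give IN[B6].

Answer: {b@B5, c@B2, e@B3, f@B4}

Working:
Converged values:
  B0: | IN={} | OUT={c@B0}
  B1: | IN={b@B2, c@B0, c@B2, e@B1, e@B3, f@B2, f@B4} | OUT={b@B2, c@B1, e@B1, f@B2, f@B4}
  B2: | IN={b@B2, c@B1, e@B1, f@B2, f@B4} | OUT={b@B2, c@B2, e@B1, f@B2}
  B3: | IN={b@B2, c@B2, e@B1, f@B2} | OUT={b@B2, c@B2, e@B3, f@B3}
  B4: | IN={b@B2, c@B2, e@B3, f@B3} | OUT={b@B2, c@B2, e@B3, f@B4}
  B5: | IN={b@B2, c@B2, e@B3, f@B4} | OUT={b@B5, c@B2, e@B3, f@B4}
  B6: | IN={b@B5, c@B2, e@B3, f@B4} | OUT={a@B6, b@B5, c@B2, e@B3, f@B6}
  B7: | IN={a@B6, b@B2, b@B5, c@B1, c@B2, e@B1, e@B3, f@B2, f@B4, f@B6} | OUT={a@B7, b@B2, b@B5, c@B7, e@B1, e@B3, f@B2, f@B4, f@B6}
  B8: | IN={a@B7, b@B2, b@B5, c@B2, c@B7, e@B1, e@B3, f@B2, f@B3, f@B4, f@B6} | OUT={a@B7, b@B8, c@B2, c@B7, e@B8, f@B2, f@B3, f@B4, f@B6}

Merge at B6: IN[B6] = OUT[B5] = {b@B5, c@B2, e@B3, f@B4}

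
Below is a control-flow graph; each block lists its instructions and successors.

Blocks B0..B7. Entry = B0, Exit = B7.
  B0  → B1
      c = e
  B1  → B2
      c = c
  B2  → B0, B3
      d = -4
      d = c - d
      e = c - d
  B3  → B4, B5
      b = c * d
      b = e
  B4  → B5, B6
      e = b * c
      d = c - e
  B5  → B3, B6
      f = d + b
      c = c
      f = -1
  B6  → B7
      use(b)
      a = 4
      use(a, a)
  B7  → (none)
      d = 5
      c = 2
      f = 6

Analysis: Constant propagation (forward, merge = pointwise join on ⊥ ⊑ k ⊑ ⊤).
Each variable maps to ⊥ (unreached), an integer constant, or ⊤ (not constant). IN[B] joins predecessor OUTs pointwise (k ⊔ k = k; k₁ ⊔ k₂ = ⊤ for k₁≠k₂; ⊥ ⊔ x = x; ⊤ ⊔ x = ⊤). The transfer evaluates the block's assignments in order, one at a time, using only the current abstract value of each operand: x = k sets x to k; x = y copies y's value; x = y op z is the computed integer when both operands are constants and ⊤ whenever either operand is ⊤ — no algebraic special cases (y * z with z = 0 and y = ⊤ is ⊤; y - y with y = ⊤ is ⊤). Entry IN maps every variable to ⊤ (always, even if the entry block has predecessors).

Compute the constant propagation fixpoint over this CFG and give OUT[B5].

Converged values:
  B0:   IN=(all ⊤)   OUT=(all ⊤)
  B1:   IN=(all ⊤)   OUT=(all ⊤)
  B2:   IN=(all ⊤)   OUT=(all ⊤)
  B3:   IN=(all ⊤)   OUT=(all ⊤)
  B4:   IN=(all ⊤)   OUT=(all ⊤)
  B5:   IN=(all ⊤)   OUT={f:-1; rest ⊤}
  B6:   IN=(all ⊤)   OUT={a:4; rest ⊤}
  B7:   IN={a:4; rest ⊤}   OUT={a:4, c:2, d:5, f:6; rest ⊤}

Merge at B5: IN[B5] = OUT[B3] ⊔ OUT[B4] = {a: ⊤, b: ⊤, c: ⊤, d: ⊤, e: ⊤, f: ⊤}
Applying B5's transfer function to that IN value gives OUT[B5] (row B5 above).

Answer: {a: ⊤, b: ⊤, c: ⊤, d: ⊤, e: ⊤, f: -1}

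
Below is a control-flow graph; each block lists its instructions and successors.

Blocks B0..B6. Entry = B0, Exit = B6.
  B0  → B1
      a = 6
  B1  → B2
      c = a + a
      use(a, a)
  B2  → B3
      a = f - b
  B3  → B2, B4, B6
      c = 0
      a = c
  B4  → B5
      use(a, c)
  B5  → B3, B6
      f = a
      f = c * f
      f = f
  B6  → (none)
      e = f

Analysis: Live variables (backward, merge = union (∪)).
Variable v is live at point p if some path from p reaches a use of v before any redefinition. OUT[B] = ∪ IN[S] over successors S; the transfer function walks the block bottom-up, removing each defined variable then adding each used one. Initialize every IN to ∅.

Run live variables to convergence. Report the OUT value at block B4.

Answer: {a, b, c}

Derivation:
Per-block solution:
  B0: | IN={b, f} | OUT={a, b, f}
  B1: | IN={a, b, f} | OUT={b, f}
  B2: | IN={b, f} | OUT={b, f}
  B3: | IN={b, f} | OUT={a, b, c, f}
  B4: | IN={a, b, c} | OUT={a, b, c}
  B5: | IN={a, b, c} | OUT={b, f}
  B6: | IN={f} | OUT={}

Merge at B4: OUT[B4] = IN[B5] = {a, b, c}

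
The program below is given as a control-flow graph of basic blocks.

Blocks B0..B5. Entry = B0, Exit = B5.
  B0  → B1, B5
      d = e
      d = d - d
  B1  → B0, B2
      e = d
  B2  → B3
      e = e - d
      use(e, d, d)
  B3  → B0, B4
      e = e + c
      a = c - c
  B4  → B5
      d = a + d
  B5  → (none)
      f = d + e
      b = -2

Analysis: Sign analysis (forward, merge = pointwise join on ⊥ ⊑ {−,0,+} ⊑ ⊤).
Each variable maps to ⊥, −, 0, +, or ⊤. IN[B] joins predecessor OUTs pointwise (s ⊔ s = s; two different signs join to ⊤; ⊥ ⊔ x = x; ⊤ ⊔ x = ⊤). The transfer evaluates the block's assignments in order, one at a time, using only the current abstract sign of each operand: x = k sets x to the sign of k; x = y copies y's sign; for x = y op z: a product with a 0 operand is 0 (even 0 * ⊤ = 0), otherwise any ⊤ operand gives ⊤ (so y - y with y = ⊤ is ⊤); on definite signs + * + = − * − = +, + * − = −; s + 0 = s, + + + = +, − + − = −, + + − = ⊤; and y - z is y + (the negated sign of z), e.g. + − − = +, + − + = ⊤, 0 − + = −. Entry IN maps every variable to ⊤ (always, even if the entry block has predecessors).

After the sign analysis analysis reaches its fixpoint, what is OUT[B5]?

Answer: {a: ⊤, b: -, c: ⊤, d: ⊤, e: ⊤, f: ⊤}

Derivation:
Per-block solution:
  B0:  IN=(all ⊤)  OUT=(all ⊤)
  B1:  IN=(all ⊤)  OUT=(all ⊤)
  B2:  IN=(all ⊤)  OUT=(all ⊤)
  B3:  IN=(all ⊤)  OUT=(all ⊤)
  B4:  IN=(all ⊤)  OUT=(all ⊤)
  B5:  IN=(all ⊤)  OUT={b:-; rest ⊤}

Merge at B5: IN[B5] = OUT[B0] ⊔ OUT[B4] = {a: ⊤, b: ⊤, c: ⊤, d: ⊤, e: ⊤, f: ⊤}
Applying B5's transfer function to that IN value gives OUT[B5] (row B5 above).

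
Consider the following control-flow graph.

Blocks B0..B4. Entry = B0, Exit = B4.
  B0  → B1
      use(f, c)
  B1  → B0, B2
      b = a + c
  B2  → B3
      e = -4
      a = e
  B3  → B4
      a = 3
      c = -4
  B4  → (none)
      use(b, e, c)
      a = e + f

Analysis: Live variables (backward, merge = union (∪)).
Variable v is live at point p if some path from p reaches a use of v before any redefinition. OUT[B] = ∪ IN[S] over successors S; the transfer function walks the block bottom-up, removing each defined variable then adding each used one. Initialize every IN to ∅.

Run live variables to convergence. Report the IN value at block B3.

Answer: {b, e, f}

Working:
Fixpoint table:
  B0:   IN={a, c, f}   OUT={a, c, f}
  B1:   IN={a, c, f}   OUT={a, b, c, f}
  B2:   IN={b, f}   OUT={b, e, f}
  B3:   IN={b, e, f}   OUT={b, c, e, f}
  B4:   IN={b, c, e, f}   OUT={}

Merge at B3: OUT[B3] = IN[B4] = {b, c, e, f}
Applying B3's transfer function to that OUT value gives IN[B3] (row B3 above).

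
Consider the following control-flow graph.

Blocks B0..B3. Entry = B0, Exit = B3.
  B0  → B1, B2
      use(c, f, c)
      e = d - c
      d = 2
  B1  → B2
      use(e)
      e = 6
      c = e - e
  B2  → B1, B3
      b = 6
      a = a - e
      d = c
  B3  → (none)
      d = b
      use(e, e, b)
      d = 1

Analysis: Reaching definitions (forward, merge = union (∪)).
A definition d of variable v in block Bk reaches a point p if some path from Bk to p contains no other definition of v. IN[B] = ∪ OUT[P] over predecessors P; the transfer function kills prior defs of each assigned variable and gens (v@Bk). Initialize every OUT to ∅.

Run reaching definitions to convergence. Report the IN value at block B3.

Converged values:
  B0:  IN={}  OUT={d@B0, e@B0}
  B1:  IN={a@B2, b@B2, c@B1, d@B0, d@B2, e@B0, e@B1}  OUT={a@B2, b@B2, c@B1, d@B0, d@B2, e@B1}
  B2:  IN={a@B2, b@B2, c@B1, d@B0, d@B2, e@B0, e@B1}  OUT={a@B2, b@B2, c@B1, d@B2, e@B0, e@B1}
  B3:  IN={a@B2, b@B2, c@B1, d@B2, e@B0, e@B1}  OUT={a@B2, b@B2, c@B1, d@B3, e@B0, e@B1}

Merge at B3: IN[B3] = OUT[B2] = {a@B2, b@B2, c@B1, d@B2, e@B0, e@B1}

Answer: {a@B2, b@B2, c@B1, d@B2, e@B0, e@B1}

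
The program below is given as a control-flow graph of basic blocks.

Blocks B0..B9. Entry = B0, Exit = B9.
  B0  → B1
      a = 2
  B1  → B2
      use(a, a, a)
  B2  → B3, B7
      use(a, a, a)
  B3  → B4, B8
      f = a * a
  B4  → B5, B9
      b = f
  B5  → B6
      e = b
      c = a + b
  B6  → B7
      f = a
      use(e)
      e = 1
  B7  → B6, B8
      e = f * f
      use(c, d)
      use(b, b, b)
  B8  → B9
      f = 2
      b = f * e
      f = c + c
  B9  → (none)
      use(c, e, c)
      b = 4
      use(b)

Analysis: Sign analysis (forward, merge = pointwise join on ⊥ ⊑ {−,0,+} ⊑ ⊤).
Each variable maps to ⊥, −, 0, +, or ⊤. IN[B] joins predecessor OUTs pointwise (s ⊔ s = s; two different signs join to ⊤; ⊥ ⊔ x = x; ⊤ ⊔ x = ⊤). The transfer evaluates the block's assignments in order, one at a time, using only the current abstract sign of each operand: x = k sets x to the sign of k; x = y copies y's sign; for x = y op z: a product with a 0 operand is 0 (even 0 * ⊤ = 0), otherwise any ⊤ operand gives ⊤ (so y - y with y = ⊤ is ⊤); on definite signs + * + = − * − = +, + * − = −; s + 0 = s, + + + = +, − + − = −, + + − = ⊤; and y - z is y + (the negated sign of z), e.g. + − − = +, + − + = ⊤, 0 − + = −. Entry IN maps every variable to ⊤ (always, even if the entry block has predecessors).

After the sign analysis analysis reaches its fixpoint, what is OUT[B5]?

Answer: {a: +, b: +, c: +, d: ⊤, e: +, f: +}

Derivation:
Per-block solution:
  B0:   IN=(all ⊤)   OUT={a:+; rest ⊤}
  B1:   IN={a:+; rest ⊤}   OUT={a:+; rest ⊤}
  B2:   IN={a:+; rest ⊤}   OUT={a:+; rest ⊤}
  B3:   IN={a:+; rest ⊤}   OUT={a:+, f:+; rest ⊤}
  B4:   IN={a:+, f:+; rest ⊤}   OUT={a:+, b:+, f:+; rest ⊤}
  B5:   IN={a:+, b:+, f:+; rest ⊤}   OUT={a:+, b:+, c:+, e:+, f:+; rest ⊤}
  B6:   IN={a:+; rest ⊤}   OUT={a:+, e:+, f:+; rest ⊤}
  B7:   IN={a:+; rest ⊤}   OUT={a:+; rest ⊤}
  B8:   IN={a:+; rest ⊤}   OUT={a:+; rest ⊤}
  B9:   IN={a:+; rest ⊤}   OUT={a:+, b:+; rest ⊤}

Merge at B5: IN[B5] = OUT[B4] = {a: +, b: +, c: ⊤, d: ⊤, e: ⊤, f: +}
Applying B5's transfer function to that IN value gives OUT[B5] (row B5 above).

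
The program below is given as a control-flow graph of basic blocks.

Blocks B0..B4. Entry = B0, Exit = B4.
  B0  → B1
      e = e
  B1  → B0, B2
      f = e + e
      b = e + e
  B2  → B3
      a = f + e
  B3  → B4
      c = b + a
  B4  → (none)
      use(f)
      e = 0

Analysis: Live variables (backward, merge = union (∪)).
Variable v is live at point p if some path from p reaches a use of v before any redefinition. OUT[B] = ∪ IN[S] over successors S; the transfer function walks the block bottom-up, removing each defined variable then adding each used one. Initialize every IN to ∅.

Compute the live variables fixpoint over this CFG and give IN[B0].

Fixpoint table:
  B0:  IN={e}  OUT={e}
  B1:  IN={e}  OUT={b, e, f}
  B2:  IN={b, e, f}  OUT={a, b, f}
  B3:  IN={a, b, f}  OUT={f}
  B4:  IN={f}  OUT={}

Merge at B0: OUT[B0] = IN[B1] = {e}
Applying B0's transfer function to that OUT value gives IN[B0] (row B0 above).

Answer: {e}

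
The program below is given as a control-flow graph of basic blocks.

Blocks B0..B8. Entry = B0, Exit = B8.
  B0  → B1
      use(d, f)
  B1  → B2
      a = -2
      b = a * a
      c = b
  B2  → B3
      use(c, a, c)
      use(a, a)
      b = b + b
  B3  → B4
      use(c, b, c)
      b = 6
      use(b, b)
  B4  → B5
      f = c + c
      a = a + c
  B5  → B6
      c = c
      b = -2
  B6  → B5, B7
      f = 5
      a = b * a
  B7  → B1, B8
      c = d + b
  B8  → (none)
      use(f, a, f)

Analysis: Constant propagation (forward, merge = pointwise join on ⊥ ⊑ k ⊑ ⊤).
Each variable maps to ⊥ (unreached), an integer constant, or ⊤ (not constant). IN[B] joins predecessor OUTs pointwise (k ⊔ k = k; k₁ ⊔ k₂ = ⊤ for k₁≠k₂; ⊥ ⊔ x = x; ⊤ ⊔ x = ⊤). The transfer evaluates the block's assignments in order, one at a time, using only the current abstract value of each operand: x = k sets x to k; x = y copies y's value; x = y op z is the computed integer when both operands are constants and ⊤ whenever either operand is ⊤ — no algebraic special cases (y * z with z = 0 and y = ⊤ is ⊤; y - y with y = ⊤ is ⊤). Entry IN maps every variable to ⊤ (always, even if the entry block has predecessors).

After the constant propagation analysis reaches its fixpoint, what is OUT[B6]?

Per-block solution:
  B0: | IN=(all ⊤) | OUT=(all ⊤)
  B1: | IN=(all ⊤) | OUT={a:-2, b:4, c:4; rest ⊤}
  B2: | IN={a:-2, b:4, c:4; rest ⊤} | OUT={a:-2, b:8, c:4; rest ⊤}
  B3: | IN={a:-2, b:8, c:4; rest ⊤} | OUT={a:-2, b:6, c:4; rest ⊤}
  B4: | IN={a:-2, b:6, c:4; rest ⊤} | OUT={a:2, b:6, c:4, f:8; rest ⊤}
  B5: | IN={c:4; rest ⊤} | OUT={b:-2, c:4; rest ⊤}
  B6: | IN={b:-2, c:4; rest ⊤} | OUT={b:-2, c:4, f:5; rest ⊤}
  B7: | IN={b:-2, c:4, f:5; rest ⊤} | OUT={b:-2, f:5; rest ⊤}
  B8: | IN={b:-2, f:5; rest ⊤} | OUT={b:-2, f:5; rest ⊤}

Merge at B6: IN[B6] = OUT[B5] = {a: ⊤, b: -2, c: 4, d: ⊤, e: ⊤, f: ⊤}
Applying B6's transfer function to that IN value gives OUT[B6] (row B6 above).

Answer: {a: ⊤, b: -2, c: 4, d: ⊤, e: ⊤, f: 5}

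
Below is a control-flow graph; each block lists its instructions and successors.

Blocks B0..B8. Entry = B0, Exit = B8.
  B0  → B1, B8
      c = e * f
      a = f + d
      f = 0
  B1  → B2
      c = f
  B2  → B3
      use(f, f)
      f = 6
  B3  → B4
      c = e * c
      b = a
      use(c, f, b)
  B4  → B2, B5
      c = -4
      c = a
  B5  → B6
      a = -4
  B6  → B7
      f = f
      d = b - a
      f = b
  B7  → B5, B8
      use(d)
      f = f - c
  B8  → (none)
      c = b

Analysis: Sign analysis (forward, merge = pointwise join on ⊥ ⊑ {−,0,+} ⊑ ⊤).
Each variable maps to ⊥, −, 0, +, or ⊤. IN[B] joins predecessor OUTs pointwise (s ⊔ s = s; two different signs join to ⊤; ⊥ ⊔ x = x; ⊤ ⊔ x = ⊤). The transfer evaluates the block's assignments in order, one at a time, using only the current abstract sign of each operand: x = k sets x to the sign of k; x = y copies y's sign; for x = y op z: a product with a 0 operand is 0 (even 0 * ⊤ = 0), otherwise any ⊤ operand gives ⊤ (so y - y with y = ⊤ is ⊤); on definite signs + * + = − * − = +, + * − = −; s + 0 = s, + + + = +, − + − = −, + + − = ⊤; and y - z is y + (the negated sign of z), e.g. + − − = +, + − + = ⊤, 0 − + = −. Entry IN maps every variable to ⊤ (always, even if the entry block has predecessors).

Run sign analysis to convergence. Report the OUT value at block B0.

Converged values:
  B0:   IN=(all ⊤)   OUT={f:0; rest ⊤}
  B1:   IN={f:0; rest ⊤}   OUT={c:0, f:0; rest ⊤}
  B2:   IN=(all ⊤)   OUT={f:+; rest ⊤}
  B3:   IN={f:+; rest ⊤}   OUT={f:+; rest ⊤}
  B4:   IN={f:+; rest ⊤}   OUT={f:+; rest ⊤}
  B5:   IN=(all ⊤)   OUT={a:-; rest ⊤}
  B6:   IN={a:-; rest ⊤}   OUT={a:-; rest ⊤}
  B7:   IN={a:-; rest ⊤}   OUT={a:-; rest ⊤}
  B8:   IN=(all ⊤)   OUT=(all ⊤)

B0 is the boundary node: IN[B0] = {a: ⊤, b: ⊤, c: ⊤, d: ⊤, e: ⊤, f: ⊤}
Applying B0's transfer function to that IN value gives OUT[B0] (row B0 above).

Answer: {a: ⊤, b: ⊤, c: ⊤, d: ⊤, e: ⊤, f: 0}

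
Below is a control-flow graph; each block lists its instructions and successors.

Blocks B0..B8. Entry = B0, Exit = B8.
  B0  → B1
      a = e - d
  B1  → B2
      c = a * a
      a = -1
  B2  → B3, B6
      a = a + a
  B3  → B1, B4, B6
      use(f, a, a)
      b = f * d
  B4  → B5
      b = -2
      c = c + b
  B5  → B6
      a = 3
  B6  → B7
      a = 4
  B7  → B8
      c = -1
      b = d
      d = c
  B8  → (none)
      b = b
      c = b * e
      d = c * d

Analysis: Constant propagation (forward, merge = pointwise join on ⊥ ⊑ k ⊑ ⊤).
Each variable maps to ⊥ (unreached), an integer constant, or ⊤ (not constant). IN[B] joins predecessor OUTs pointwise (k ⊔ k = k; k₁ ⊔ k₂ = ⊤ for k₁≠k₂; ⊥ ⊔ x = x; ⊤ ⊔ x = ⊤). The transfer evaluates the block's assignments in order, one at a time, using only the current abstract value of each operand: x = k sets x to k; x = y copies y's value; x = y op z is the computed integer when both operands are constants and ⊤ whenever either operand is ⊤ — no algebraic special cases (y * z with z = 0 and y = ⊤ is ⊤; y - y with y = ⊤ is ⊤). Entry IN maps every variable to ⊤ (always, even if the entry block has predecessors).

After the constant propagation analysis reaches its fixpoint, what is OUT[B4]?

Fixpoint table:
  B0:   IN=(all ⊤)   OUT=(all ⊤)
  B1:   IN=(all ⊤)   OUT={a:-1; rest ⊤}
  B2:   IN={a:-1; rest ⊤}   OUT={a:-2; rest ⊤}
  B3:   IN={a:-2; rest ⊤}   OUT={a:-2; rest ⊤}
  B4:   IN={a:-2; rest ⊤}   OUT={a:-2, b:-2; rest ⊤}
  B5:   IN={a:-2, b:-2; rest ⊤}   OUT={a:3, b:-2; rest ⊤}
  B6:   IN=(all ⊤)   OUT={a:4; rest ⊤}
  B7:   IN={a:4; rest ⊤}   OUT={a:4, c:-1, d:-1; rest ⊤}
  B8:   IN={a:4, c:-1, d:-1; rest ⊤}   OUT={a:4; rest ⊤}

Merge at B4: IN[B4] = OUT[B3] = {a: -2, b: ⊤, c: ⊤, d: ⊤, e: ⊤, f: ⊤}
Applying B4's transfer function to that IN value gives OUT[B4] (row B4 above).

Answer: {a: -2, b: -2, c: ⊤, d: ⊤, e: ⊤, f: ⊤}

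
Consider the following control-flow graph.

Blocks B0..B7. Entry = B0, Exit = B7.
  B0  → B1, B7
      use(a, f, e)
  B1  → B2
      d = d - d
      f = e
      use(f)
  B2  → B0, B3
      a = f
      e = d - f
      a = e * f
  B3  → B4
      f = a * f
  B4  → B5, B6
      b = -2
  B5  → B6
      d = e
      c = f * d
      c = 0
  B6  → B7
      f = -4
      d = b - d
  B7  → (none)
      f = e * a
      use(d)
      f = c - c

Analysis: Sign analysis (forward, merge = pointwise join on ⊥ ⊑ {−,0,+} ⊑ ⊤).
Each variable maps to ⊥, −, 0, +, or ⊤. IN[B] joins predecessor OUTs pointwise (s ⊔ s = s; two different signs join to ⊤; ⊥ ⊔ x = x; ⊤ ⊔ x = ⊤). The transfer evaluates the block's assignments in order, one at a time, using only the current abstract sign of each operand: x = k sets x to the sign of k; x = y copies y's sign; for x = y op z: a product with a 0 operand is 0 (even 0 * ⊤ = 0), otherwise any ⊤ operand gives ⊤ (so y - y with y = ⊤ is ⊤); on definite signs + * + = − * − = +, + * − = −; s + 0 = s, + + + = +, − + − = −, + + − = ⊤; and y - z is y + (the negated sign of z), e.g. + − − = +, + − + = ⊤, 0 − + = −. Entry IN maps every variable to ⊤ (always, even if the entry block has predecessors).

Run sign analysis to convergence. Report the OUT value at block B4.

Converged values:
  B0:  IN=(all ⊤)  OUT=(all ⊤)
  B1:  IN=(all ⊤)  OUT=(all ⊤)
  B2:  IN=(all ⊤)  OUT=(all ⊤)
  B3:  IN=(all ⊤)  OUT=(all ⊤)
  B4:  IN=(all ⊤)  OUT={b:-; rest ⊤}
  B5:  IN={b:-; rest ⊤}  OUT={b:-, c:0; rest ⊤}
  B6:  IN={b:-; rest ⊤}  OUT={b:-, f:-; rest ⊤}
  B7:  IN=(all ⊤)  OUT=(all ⊤)

Merge at B4: IN[B4] = OUT[B3] = {a: ⊤, b: ⊤, c: ⊤, d: ⊤, e: ⊤, f: ⊤}
Applying B4's transfer function to that IN value gives OUT[B4] (row B4 above).

Answer: {a: ⊤, b: -, c: ⊤, d: ⊤, e: ⊤, f: ⊤}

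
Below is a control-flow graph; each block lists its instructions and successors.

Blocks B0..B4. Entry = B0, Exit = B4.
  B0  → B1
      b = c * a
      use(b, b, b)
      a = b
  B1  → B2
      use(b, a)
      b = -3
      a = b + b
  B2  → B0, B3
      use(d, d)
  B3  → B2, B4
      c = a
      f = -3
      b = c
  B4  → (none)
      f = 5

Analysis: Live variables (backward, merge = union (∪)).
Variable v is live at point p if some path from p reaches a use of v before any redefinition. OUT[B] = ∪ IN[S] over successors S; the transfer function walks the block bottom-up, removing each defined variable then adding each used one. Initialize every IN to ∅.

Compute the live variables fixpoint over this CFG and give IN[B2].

Answer: {a, c, d}

Trace:
Per-block solution:
  B0: | IN={a, c, d} | OUT={a, b, c, d}
  B1: | IN={a, b, c, d} | OUT={a, c, d}
  B2: | IN={a, c, d} | OUT={a, c, d}
  B3: | IN={a, d} | OUT={a, c, d}
  B4: | IN={} | OUT={}

Merge at B2: OUT[B2] = IN[B0] ⊔ IN[B3] = {a, c, d}
Applying B2's transfer function to that OUT value gives IN[B2] (row B2 above).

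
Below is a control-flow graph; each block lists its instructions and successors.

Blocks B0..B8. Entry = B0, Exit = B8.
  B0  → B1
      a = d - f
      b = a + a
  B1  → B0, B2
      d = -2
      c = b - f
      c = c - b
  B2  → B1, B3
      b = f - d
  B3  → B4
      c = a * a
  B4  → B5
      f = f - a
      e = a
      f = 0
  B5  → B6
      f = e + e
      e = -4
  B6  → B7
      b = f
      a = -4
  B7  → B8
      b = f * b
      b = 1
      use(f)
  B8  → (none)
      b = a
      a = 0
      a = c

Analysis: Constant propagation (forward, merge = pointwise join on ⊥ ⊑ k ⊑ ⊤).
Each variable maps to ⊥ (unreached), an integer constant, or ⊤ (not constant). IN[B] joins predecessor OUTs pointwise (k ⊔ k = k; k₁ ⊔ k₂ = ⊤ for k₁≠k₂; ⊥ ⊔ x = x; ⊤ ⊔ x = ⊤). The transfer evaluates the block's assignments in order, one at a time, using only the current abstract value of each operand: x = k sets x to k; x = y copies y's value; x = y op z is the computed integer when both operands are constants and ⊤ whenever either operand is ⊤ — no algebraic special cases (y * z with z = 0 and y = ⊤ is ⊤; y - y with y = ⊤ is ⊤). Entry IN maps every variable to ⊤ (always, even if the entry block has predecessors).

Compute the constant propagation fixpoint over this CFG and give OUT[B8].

Fixpoint table:
  B0: | IN=(all ⊤) | OUT=(all ⊤)
  B1: | IN=(all ⊤) | OUT={d:-2; rest ⊤}
  B2: | IN={d:-2; rest ⊤} | OUT={d:-2; rest ⊤}
  B3: | IN={d:-2; rest ⊤} | OUT={d:-2; rest ⊤}
  B4: | IN={d:-2; rest ⊤} | OUT={d:-2, f:0; rest ⊤}
  B5: | IN={d:-2, f:0; rest ⊤} | OUT={d:-2, e:-4; rest ⊤}
  B6: | IN={d:-2, e:-4; rest ⊤} | OUT={a:-4, d:-2, e:-4; rest ⊤}
  B7: | IN={a:-4, d:-2, e:-4; rest ⊤} | OUT={a:-4, b:1, d:-2, e:-4; rest ⊤}
  B8: | IN={a:-4, b:1, d:-2, e:-4; rest ⊤} | OUT={b:-4, d:-2, e:-4; rest ⊤}

Merge at B8: IN[B8] = OUT[B7] = {a: -4, b: 1, c: ⊤, d: -2, e: -4, f: ⊤}
Applying B8's transfer function to that IN value gives OUT[B8] (row B8 above).

Answer: {a: ⊤, b: -4, c: ⊤, d: -2, e: -4, f: ⊤}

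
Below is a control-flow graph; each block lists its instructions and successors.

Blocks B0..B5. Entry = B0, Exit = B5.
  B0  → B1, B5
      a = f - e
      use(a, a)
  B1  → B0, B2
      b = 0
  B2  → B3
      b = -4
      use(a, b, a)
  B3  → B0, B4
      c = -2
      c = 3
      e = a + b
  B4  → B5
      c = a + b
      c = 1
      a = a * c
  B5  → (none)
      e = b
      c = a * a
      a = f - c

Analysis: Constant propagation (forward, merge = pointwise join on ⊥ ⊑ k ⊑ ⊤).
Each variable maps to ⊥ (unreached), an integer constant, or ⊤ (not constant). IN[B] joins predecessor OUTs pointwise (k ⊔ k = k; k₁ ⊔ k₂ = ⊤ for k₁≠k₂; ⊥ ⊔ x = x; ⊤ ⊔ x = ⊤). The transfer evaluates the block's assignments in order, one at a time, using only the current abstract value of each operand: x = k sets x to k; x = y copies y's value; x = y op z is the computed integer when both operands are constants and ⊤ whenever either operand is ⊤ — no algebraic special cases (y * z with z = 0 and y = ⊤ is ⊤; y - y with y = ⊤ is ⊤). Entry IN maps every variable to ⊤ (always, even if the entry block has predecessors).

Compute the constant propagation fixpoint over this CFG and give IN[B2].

Converged values:
  B0:   IN=(all ⊤)   OUT=(all ⊤)
  B1:   IN=(all ⊤)   OUT={b:0; rest ⊤}
  B2:   IN={b:0; rest ⊤}   OUT={b:-4; rest ⊤}
  B3:   IN={b:-4; rest ⊤}   OUT={b:-4, c:3; rest ⊤}
  B4:   IN={b:-4, c:3; rest ⊤}   OUT={b:-4, c:1; rest ⊤}
  B5:   IN=(all ⊤)   OUT=(all ⊤)

Merge at B2: IN[B2] = OUT[B1] = {a: ⊤, b: 0, c: ⊤, d: ⊤, e: ⊤, f: ⊤}

Answer: {a: ⊤, b: 0, c: ⊤, d: ⊤, e: ⊤, f: ⊤}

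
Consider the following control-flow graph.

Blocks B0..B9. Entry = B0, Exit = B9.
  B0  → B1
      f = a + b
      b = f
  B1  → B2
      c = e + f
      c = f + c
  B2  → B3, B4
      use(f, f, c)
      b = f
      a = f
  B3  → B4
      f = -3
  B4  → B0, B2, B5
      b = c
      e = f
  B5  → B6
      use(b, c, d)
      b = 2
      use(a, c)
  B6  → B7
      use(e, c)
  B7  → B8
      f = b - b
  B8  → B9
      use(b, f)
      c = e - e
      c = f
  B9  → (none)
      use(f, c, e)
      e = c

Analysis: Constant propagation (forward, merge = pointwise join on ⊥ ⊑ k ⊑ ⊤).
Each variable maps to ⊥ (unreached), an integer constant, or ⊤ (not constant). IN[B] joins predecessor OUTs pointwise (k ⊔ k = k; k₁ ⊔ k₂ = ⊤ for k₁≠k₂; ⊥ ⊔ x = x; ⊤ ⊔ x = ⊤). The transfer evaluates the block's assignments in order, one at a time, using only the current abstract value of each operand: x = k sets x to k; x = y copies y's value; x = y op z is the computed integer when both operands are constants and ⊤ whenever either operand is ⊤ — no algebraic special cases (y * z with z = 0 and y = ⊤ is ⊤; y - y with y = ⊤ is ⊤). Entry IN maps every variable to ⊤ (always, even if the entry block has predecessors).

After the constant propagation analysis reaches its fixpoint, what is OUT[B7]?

Answer: {a: ⊤, b: 2, c: ⊤, d: ⊤, e: ⊤, f: 0}

Derivation:
Fixpoint table:
  B0: | IN=(all ⊤) | OUT=(all ⊤)
  B1: | IN=(all ⊤) | OUT=(all ⊤)
  B2: | IN=(all ⊤) | OUT=(all ⊤)
  B3: | IN=(all ⊤) | OUT={f:-3; rest ⊤}
  B4: | IN=(all ⊤) | OUT=(all ⊤)
  B5: | IN=(all ⊤) | OUT={b:2; rest ⊤}
  B6: | IN={b:2; rest ⊤} | OUT={b:2; rest ⊤}
  B7: | IN={b:2; rest ⊤} | OUT={b:2, f:0; rest ⊤}
  B8: | IN={b:2, f:0; rest ⊤} | OUT={b:2, c:0, f:0; rest ⊤}
  B9: | IN={b:2, c:0, f:0; rest ⊤} | OUT={b:2, c:0, e:0, f:0; rest ⊤}

Merge at B7: IN[B7] = OUT[B6] = {a: ⊤, b: 2, c: ⊤, d: ⊤, e: ⊤, f: ⊤}
Applying B7's transfer function to that IN value gives OUT[B7] (row B7 above).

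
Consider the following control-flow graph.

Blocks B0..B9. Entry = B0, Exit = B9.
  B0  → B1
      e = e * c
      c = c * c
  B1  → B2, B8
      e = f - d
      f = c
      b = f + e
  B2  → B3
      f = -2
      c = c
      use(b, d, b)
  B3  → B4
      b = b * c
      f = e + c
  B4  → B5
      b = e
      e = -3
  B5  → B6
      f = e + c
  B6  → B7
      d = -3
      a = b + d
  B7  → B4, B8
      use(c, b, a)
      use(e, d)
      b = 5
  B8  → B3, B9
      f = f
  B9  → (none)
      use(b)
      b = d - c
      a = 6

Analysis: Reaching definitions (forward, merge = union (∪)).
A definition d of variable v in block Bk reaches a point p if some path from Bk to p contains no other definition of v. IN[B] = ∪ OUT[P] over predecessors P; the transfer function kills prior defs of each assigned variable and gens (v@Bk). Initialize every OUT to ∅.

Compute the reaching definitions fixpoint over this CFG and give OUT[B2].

Answer: {b@B1, c@B2, e@B1, f@B2}

Derivation:
Fixpoint table:
  B0:  IN={}  OUT={c@B0, e@B0}
  B1:  IN={c@B0, e@B0}  OUT={b@B1, c@B0, e@B1, f@B1}
  B2:  IN={b@B1, c@B0, e@B1, f@B1}  OUT={b@B1, c@B2, e@B1, f@B2}
  B3:  IN={a@B6, b@B1, b@B7, c@B0, c@B2, d@B6, e@B1, e@B4, f@B2, f@B8}  OUT={a@B6, b@B3, c@B0, c@B2, d@B6, e@B1, e@B4, f@B3}
  B4:  IN={a@B6, b@B3, b@B7, c@B0, c@B2, d@B6, e@B1, e@B4, f@B3, f@B5}  OUT={a@B6, b@B4, c@B0, c@B2, d@B6, e@B4, f@B3, f@B5}
  B5:  IN={a@B6, b@B4, c@B0, c@B2, d@B6, e@B4, f@B3, f@B5}  OUT={a@B6, b@B4, c@B0, c@B2, d@B6, e@B4, f@B5}
  B6:  IN={a@B6, b@B4, c@B0, c@B2, d@B6, e@B4, f@B5}  OUT={a@B6, b@B4, c@B0, c@B2, d@B6, e@B4, f@B5}
  B7:  IN={a@B6, b@B4, c@B0, c@B2, d@B6, e@B4, f@B5}  OUT={a@B6, b@B7, c@B0, c@B2, d@B6, e@B4, f@B5}
  B8:  IN={a@B6, b@B1, b@B7, c@B0, c@B2, d@B6, e@B1, e@B4, f@B1, f@B5}  OUT={a@B6, b@B1, b@B7, c@B0, c@B2, d@B6, e@B1, e@B4, f@B8}
  B9:  IN={a@B6, b@B1, b@B7, c@B0, c@B2, d@B6, e@B1, e@B4, f@B8}  OUT={a@B9, b@B9, c@B0, c@B2, d@B6, e@B1, e@B4, f@B8}

Merge at B2: IN[B2] = OUT[B1] = {b@B1, c@B0, e@B1, f@B1}
Applying B2's transfer function to that IN value gives OUT[B2] (row B2 above).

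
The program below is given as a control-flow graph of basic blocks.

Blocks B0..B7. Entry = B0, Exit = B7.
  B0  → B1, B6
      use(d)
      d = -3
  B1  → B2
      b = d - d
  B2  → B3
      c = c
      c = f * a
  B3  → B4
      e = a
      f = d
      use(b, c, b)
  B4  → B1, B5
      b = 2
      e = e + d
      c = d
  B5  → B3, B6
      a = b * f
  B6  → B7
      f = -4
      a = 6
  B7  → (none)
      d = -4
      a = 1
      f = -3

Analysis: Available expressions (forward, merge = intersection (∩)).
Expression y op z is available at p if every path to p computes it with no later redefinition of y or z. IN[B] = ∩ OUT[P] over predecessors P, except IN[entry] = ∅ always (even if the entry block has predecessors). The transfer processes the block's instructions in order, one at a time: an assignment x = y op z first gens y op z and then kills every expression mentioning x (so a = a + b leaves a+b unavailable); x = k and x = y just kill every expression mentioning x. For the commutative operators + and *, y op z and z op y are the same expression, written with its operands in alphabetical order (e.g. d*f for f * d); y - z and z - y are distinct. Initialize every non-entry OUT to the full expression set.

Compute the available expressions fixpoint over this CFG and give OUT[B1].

Per-block solution:
  B0:   IN={}   OUT={}
  B1:   IN={}   OUT={d-d}
  B2:   IN={d-d}   OUT={a*f, d-d}
  B3:   IN={d-d}   OUT={d-d}
  B4:   IN={d-d}   OUT={d-d}
  B5:   IN={d-d}   OUT={b*f, d-d}
  B6:   IN={}   OUT={}
  B7:   IN={}   OUT={}

Merge at B1: IN[B1] = OUT[B0] ∩ OUT[B4] = {}
Applying B1's transfer function to that IN value gives OUT[B1] (row B1 above).

Answer: {d-d}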